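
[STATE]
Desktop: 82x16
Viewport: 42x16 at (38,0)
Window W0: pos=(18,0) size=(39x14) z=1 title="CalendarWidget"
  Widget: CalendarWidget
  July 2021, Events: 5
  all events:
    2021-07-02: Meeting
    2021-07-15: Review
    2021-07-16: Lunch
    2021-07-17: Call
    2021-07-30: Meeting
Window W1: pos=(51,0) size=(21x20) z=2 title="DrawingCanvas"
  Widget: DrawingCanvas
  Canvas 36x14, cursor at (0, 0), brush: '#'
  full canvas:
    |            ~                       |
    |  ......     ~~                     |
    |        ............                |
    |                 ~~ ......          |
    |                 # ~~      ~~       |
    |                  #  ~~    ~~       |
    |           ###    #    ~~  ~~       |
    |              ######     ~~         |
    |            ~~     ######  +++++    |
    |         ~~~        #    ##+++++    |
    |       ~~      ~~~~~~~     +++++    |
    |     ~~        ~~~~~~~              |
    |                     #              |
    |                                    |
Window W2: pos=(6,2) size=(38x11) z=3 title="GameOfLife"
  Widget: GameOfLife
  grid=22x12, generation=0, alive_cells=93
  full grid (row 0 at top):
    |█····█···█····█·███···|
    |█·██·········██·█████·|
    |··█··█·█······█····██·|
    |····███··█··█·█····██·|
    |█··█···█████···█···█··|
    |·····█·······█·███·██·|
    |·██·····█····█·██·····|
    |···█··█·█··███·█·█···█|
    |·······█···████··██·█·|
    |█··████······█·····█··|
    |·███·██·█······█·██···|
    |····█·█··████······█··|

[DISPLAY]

━━━━━━━━━━━━━┏━━━━━━━━━━━━━━━━━━━┓        
             ┃ DrawingCanvas     ┃        
━━━━━┓───────┠───────────────────┨        
     ┃       ┃+           ~      ┃        
─────┨       ┃  ......     ~~    ┃        
     ┃       ┃        ...........┃        
     ┃       ┃                 ~~┃        
     ┃       ┃                 # ┃        
     ┃       ┃                  #┃        
     ┃       ┃           ###    #┃        
     ┃       ┃              #####┃        
     ┃       ┃            ~~     ┃        
━━━━━┛       ┃         ~~~       ┃        
━━━━━━━━━━━━━┃       ~~      ~~~~┃        
             ┃     ~~        ~~~~┃        
             ┃                   ┃        


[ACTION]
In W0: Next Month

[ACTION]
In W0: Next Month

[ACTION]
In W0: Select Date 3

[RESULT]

━━━━━━━━━━━━━┏━━━━━━━━━━━━━━━━━━━┓        
             ┃ DrawingCanvas     ┃        
━━━━━┓───────┠───────────────────┨        
     ┃1      ┃+           ~      ┃        
─────┨       ┃  ......     ~~    ┃        
     ┃       ┃        ...........┃        
     ┃       ┃                 ~~┃        
     ┃       ┃                 # ┃        
     ┃       ┃                  #┃        
     ┃       ┃           ###    #┃        
     ┃       ┃              #####┃        
     ┃       ┃            ~~     ┃        
━━━━━┛       ┃         ~~~       ┃        
━━━━━━━━━━━━━┃       ~~      ~~~~┃        
             ┃     ~~        ~~~~┃        
             ┃                   ┃        


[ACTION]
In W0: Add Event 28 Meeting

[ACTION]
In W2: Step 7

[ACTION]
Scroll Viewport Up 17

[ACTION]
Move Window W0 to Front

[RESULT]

━━━━━━━━━━━━━━━━━━┓━━━━━━━━━━━━━━┓        
                  ┃ingCanvas     ┃        
──────────────────┨──────────────┨        
er 2021           ┃       ~      ┃        
u                 ┃...     ~~    ┃        
  5               ┃   ...........┃        
2                 ┃            ~~┃        
9                 ┃            # ┃        
6                 ┃             #┃        
                  ┃      ###    #┃        
                  ┃         #####┃        
                  ┃       ~~     ┃        
                  ┃    ~~~       ┃        
━━━━━━━━━━━━━━━━━━┛  ~~      ~~~~┃        
             ┃     ~~        ~~~~┃        
             ┃                   ┃        


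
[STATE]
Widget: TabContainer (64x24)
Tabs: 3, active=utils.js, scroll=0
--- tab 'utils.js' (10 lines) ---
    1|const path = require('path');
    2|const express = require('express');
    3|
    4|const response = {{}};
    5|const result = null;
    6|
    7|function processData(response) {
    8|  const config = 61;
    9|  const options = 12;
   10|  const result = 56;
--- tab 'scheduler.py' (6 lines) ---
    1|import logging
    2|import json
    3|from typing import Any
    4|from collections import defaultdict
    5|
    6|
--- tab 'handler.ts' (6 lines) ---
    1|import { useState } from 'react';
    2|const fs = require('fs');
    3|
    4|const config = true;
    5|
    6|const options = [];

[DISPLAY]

[utils.js]│ scheduler.py │ handler.ts                           
────────────────────────────────────────────────────────────────
const path = require('path');                                   
const express = require('express');                             
                                                                
const response = {{}};                                          
const result = null;                                            
                                                                
function processData(response) {                                
  const config = 61;                                            
  const options = 12;                                           
  const result = 56;                                            
                                                                
                                                                
                                                                
                                                                
                                                                
                                                                
                                                                
                                                                
                                                                
                                                                
                                                                
                                                                


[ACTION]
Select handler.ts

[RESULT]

 utils.js │ scheduler.py │[handler.ts]                          
────────────────────────────────────────────────────────────────
import { useState } from 'react';                               
const fs = require('fs');                                       
                                                                
const config = true;                                            
                                                                
const options = [];                                             
                                                                
                                                                
                                                                
                                                                
                                                                
                                                                
                                                                
                                                                
                                                                
                                                                
                                                                
                                                                
                                                                
                                                                
                                                                
                                                                


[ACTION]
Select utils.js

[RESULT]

[utils.js]│ scheduler.py │ handler.ts                           
────────────────────────────────────────────────────────────────
const path = require('path');                                   
const express = require('express');                             
                                                                
const response = {{}};                                          
const result = null;                                            
                                                                
function processData(response) {                                
  const config = 61;                                            
  const options = 12;                                           
  const result = 56;                                            
                                                                
                                                                
                                                                
                                                                
                                                                
                                                                
                                                                
                                                                
                                                                
                                                                
                                                                
                                                                


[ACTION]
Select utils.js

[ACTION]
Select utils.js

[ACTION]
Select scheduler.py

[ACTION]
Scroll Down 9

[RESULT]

 utils.js │[scheduler.py]│ handler.ts                           
────────────────────────────────────────────────────────────────
                                                                
                                                                
                                                                
                                                                
                                                                
                                                                
                                                                
                                                                
                                                                
                                                                
                                                                
                                                                
                                                                
                                                                
                                                                
                                                                
                                                                
                                                                
                                                                
                                                                
                                                                
                                                                


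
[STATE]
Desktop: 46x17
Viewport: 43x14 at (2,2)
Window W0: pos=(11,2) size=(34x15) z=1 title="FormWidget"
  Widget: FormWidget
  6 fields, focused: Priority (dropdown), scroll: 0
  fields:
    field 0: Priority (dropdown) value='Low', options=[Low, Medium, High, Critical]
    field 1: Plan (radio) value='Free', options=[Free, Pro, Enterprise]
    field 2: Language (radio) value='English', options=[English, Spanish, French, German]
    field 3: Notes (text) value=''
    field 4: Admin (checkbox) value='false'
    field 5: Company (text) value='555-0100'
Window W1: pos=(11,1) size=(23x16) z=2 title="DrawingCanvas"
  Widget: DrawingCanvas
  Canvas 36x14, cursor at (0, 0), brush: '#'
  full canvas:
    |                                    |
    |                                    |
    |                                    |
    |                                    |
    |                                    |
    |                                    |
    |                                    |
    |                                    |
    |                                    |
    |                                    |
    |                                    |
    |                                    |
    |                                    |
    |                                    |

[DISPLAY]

         ┃ DrawingCanvas       ┃━━━━━━━━━━┓
         ┠─────────────────────┨          ┃
         ┃+                    ┃──────────┨
         ┃                     ┃        ▼]┃
         ┃                     ┃  ( ) Pro ┃
         ┃                     ┃ish  ( ) S┃
         ┃                     ┃         ]┃
         ┃                     ┃          ┃
         ┃                     ┃0        ]┃
         ┃                     ┃          ┃
         ┃                     ┃          ┃
         ┃                     ┃          ┃
         ┃                     ┃          ┃
         ┃                     ┃          ┃


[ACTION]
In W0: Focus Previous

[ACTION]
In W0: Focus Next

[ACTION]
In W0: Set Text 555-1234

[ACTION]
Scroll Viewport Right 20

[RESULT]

        ┃ DrawingCanvas       ┃━━━━━━━━━━┓ 
        ┠─────────────────────┨          ┃ 
        ┃+                    ┃──────────┨ 
        ┃                     ┃        ▼]┃ 
        ┃                     ┃  ( ) Pro ┃ 
        ┃                     ┃ish  ( ) S┃ 
        ┃                     ┃         ]┃ 
        ┃                     ┃          ┃ 
        ┃                     ┃0        ]┃ 
        ┃                     ┃          ┃ 
        ┃                     ┃          ┃ 
        ┃                     ┃          ┃ 
        ┃                     ┃          ┃ 
        ┃                     ┃          ┃ 


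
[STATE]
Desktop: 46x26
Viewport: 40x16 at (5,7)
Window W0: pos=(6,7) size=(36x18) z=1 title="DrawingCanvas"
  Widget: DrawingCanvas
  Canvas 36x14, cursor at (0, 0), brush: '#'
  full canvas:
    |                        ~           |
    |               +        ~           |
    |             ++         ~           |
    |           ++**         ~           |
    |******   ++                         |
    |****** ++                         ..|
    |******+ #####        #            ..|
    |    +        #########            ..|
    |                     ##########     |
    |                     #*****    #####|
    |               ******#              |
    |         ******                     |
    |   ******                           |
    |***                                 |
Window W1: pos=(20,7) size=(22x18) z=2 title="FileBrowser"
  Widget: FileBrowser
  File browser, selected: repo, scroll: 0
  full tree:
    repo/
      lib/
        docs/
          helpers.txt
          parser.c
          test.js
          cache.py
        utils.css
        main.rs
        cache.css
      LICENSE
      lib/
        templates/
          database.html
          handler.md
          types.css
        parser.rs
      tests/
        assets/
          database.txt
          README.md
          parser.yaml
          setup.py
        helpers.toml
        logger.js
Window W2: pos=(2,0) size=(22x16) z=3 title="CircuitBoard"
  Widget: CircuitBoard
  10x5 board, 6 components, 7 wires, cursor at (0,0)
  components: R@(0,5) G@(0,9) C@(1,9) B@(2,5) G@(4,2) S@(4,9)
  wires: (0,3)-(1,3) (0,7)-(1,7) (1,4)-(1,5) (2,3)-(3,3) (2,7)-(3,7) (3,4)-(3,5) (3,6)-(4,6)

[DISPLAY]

                  ┃━━━━━━━━━━━━━━━━━┓   
              ·   ┃leBrowser        ┃   
              │   ┃─────────────────┨   
              ·   ┃-] repo/         ┃   
                  ┃ [+] lib/        ┃   
          G       ┃ LICENSE         ┃   
rsor: (0,0)       ┃ [+] lib/        ┃   
                  ┃ [+] tests/      ┃   
━━━━━━━━━━━━━━━━━━┛                 ┃   
 ┃******+ #####┃                    ┃   
 ┃    +        ┃                    ┃   
 ┃             ┃                    ┃   
 ┃             ┃                    ┃   
 ┃             ┃                    ┃   
 ┃         ****┃                    ┃   
 ┃   ******    ┃                    ┃   


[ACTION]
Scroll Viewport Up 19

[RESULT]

━━━━━━━━━━━━━━━━━━┓                     
ircuitBoard       ┃                     
──────────────────┨                     
 0 1 2 3 4 5 6 7 8┃                     
 [.]          ·   ┃                     
              │   ┃                     
              ·   ┃                     
                  ┃━━━━━━━━━━━━━━━━━┓   
              ·   ┃leBrowser        ┃   
              │   ┃─────────────────┨   
              ·   ┃-] repo/         ┃   
                  ┃ [+] lib/        ┃   
          G       ┃ LICENSE         ┃   
rsor: (0,0)       ┃ [+] lib/        ┃   
                  ┃ [+] tests/      ┃   
━━━━━━━━━━━━━━━━━━┛                 ┃   


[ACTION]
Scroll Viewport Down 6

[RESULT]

              ·   ┃                     
                  ┃━━━━━━━━━━━━━━━━━┓   
              ·   ┃leBrowser        ┃   
              │   ┃─────────────────┨   
              ·   ┃-] repo/         ┃   
                  ┃ [+] lib/        ┃   
          G       ┃ LICENSE         ┃   
rsor: (0,0)       ┃ [+] lib/        ┃   
                  ┃ [+] tests/      ┃   
━━━━━━━━━━━━━━━━━━┛                 ┃   
 ┃******+ #####┃                    ┃   
 ┃    +        ┃                    ┃   
 ┃             ┃                    ┃   
 ┃             ┃                    ┃   
 ┃             ┃                    ┃   
 ┃         ****┃                    ┃   


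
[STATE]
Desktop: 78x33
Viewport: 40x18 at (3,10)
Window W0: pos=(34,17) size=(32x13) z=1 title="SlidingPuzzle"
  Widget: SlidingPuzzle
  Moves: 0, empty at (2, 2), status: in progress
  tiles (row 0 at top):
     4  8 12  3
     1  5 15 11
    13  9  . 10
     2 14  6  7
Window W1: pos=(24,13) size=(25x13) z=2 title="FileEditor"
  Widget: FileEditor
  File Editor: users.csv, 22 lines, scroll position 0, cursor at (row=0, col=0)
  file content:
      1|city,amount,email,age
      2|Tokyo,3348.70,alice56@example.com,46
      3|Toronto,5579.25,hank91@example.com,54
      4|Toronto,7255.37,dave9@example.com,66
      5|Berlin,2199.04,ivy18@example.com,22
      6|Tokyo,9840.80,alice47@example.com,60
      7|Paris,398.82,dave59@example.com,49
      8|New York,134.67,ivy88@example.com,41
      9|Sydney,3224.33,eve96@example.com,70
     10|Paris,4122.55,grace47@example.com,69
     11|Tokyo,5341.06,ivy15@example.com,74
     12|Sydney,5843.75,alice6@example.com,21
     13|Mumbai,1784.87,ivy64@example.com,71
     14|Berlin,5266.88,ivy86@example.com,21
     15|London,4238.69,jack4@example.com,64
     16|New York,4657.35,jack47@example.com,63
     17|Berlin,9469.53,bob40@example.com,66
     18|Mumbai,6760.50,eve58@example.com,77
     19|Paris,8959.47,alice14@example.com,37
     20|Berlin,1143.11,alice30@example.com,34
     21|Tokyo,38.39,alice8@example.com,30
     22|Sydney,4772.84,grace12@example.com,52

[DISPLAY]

                                        
                                        
                                        
                     ┏━━━━━━━━━━━━━━━━━━
                     ┃ FileEditor       
                     ┠──────────────────
                     ┃█ity,amount,email,
                     ┃Tokyo,3348.70,alic
                     ┃Toronto,5579.25,ha
                     ┃Toronto,7255.37,da
                     ┃Berlin,2199.04,ivy
                     ┃Tokyo,9840.80,alic
                     ┃Paris,398.82,dave5
                     ┃New York,134.67,iv
                     ┃Sydney,3224.33,eve
                     ┗━━━━━━━━━━━━━━━━━━
                               ┃├────┼──
                               ┃│  2 │ 1


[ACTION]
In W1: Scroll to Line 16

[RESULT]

                                        
                                        
                                        
                     ┏━━━━━━━━━━━━━━━━━━
                     ┃ FileEditor       
                     ┠──────────────────
                     ┃Berlin,5266.88,ivy
                     ┃London,4238.69,jac
                     ┃New York,4657.35,j
                     ┃Berlin,9469.53,bob
                     ┃Mumbai,6760.50,eve
                     ┃Paris,8959.47,alic
                     ┃Berlin,1143.11,ali
                     ┃Tokyo,38.39,alice8
                     ┃Sydney,4772.84,gra
                     ┗━━━━━━━━━━━━━━━━━━
                               ┃├────┼──
                               ┃│  2 │ 1


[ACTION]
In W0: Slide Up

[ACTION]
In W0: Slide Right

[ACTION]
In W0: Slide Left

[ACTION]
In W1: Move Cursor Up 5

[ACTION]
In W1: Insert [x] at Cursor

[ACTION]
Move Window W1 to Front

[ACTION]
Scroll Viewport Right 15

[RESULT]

                                        
                                        
                                        
      ┏━━━━━━━━━━━━━━━━━━━━━━━┓         
      ┃ FileEditor            ┃         
      ┠───────────────────────┨         
      ┃Berlin,5266.88,ivy86@e▲┃         
      ┃London,4238.69,jack4@e░┃━━━━━━━━━
      ┃New York,4657.35,jack4░┃         
      ┃Berlin,9469.53,bob40@e░┃─────────
      ┃Mumbai,6760.50,eve58@e░┃─┬────┐  
      ┃Paris,8959.47,alice14@░┃ │  3 │  
      ┃Berlin,1143.11,alice30░┃─┼────┤  
      ┃Tokyo,38.39,alice8@exa█┃ │ 11 │  
      ┃Sydney,4772.84,grace12▼┃─┼────┤  
      ┗━━━━━━━━━━━━━━━━━━━━━━━┛ │ 10 │  
                ┃├────┼────┼────┼────┤  
                ┃│  2 │ 14 │    │  7 │  


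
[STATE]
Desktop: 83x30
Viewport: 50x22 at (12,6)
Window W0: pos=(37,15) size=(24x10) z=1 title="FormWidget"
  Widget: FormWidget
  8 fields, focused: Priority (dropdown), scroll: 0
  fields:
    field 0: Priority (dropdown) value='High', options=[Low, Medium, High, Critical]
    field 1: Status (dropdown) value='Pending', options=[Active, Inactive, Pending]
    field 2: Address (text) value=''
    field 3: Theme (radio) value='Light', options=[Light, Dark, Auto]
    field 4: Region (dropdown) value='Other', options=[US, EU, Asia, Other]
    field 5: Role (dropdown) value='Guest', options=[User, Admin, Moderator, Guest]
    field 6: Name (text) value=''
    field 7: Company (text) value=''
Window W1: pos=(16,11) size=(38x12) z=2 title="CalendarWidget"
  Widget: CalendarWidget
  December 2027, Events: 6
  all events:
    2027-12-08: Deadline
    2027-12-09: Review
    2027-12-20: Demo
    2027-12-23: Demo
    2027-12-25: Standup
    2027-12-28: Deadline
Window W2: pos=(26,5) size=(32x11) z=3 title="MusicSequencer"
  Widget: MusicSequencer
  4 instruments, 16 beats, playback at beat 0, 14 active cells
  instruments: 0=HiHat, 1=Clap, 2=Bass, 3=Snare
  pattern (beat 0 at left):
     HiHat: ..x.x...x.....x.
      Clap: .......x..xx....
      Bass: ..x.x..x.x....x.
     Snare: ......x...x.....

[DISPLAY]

              ┃ MusicSequencer               ┃    
              ┠──────────────────────────────┨    
              ┃      ▼123456789012345        ┃    
              ┃ HiHat··█·█···█·····█·        ┃    
              ┃  Clap·······█··██····        ┃    
    ┏━━━━━━━━━┃  Bass··█·█··█·█····█·        ┃    
    ┃ Calendar┃ Snare······█···█·····        ┃    
    ┠─────────┃                              ┃    
    ┃         ┃                              ┃    
    ┃Mo Tu We ┗━━━━━━━━━━━━━━━━━━━━━━━━━━━━━━┛━━┓ 
    ┃       1  2  3  4  5                ┃      ┃ 
    ┃ 6  7  8*  9* 10 11 12              ┃──────┨ 
    ┃13 14 15 16 17 18 19                ┃igh ▼]┃ 
    ┃20* 21 22 23* 24 25* 26             ┃endi▼]┃ 
    ┃27 28* 29 30 31                     ┃     ]┃ 
    ┃                                    ┃) Ligh┃ 
    ┗━━━━━━━━━━━━━━━━━━━━━━━━━━━━━━━━━━━━┛ther▼]┃ 
                         ┃  Role:       [Guest▼]┃ 
                         ┗━━━━━━━━━━━━━━━━━━━━━━┛ 
                                                  
                                                  
                                                  


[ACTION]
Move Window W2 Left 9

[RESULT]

     ┃ MusicSequencer               ┃             
     ┠──────────────────────────────┨             
     ┃      ▼123456789012345        ┃             
     ┃ HiHat··█·█···█·····█·        ┃             
     ┃  Clap·······█··██····        ┃             
    ┏┃  Bass··█·█··█·█····█·        ┃━━━━┓        
    ┃┃ Snare······█···█·····        ┃    ┃        
    ┠┃                              ┃────┨        
    ┃┃                              ┃    ┃        
    ┃┗━━━━━━━━━━━━━━━━━━━━━━━━━━━━━━┛    ┃━━━━━━┓ 
    ┃       1  2  3  4  5                ┃      ┃ 
    ┃ 6  7  8*  9* 10 11 12              ┃──────┨ 
    ┃13 14 15 16 17 18 19                ┃igh ▼]┃ 
    ┃20* 21 22 23* 24 25* 26             ┃endi▼]┃ 
    ┃27 28* 29 30 31                     ┃     ]┃ 
    ┃                                    ┃) Ligh┃ 
    ┗━━━━━━━━━━━━━━━━━━━━━━━━━━━━━━━━━━━━┛ther▼]┃ 
                         ┃  Role:       [Guest▼]┃ 
                         ┗━━━━━━━━━━━━━━━━━━━━━━┛ 
                                                  
                                                  
                                                  


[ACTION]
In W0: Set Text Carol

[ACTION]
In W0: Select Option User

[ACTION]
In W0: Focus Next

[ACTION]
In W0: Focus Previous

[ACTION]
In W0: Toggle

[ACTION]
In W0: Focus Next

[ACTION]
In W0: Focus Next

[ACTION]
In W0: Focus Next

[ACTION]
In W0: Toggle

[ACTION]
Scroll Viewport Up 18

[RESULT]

                                                  
                                                  
                                                  
                                                  
                                                  
     ┏━━━━━━━━━━━━━━━━━━━━━━━━━━━━━━┓             
     ┃ MusicSequencer               ┃             
     ┠──────────────────────────────┨             
     ┃      ▼123456789012345        ┃             
     ┃ HiHat··█·█···█·····█·        ┃             
     ┃  Clap·······█··██····        ┃             
    ┏┃  Bass··█·█··█·█····█·        ┃━━━━┓        
    ┃┃ Snare······█···█·····        ┃    ┃        
    ┠┃                              ┃────┨        
    ┃┃                              ┃    ┃        
    ┃┗━━━━━━━━━━━━━━━━━━━━━━━━━━━━━━┛    ┃━━━━━━┓ 
    ┃       1  2  3  4  5                ┃      ┃ 
    ┃ 6  7  8*  9* 10 11 12              ┃──────┨ 
    ┃13 14 15 16 17 18 19                ┃igh ▼]┃ 
    ┃20* 21 22 23* 24 25* 26             ┃endi▼]┃ 
    ┃27 28* 29 30 31                     ┃     ]┃ 
    ┃                                    ┃) Ligh┃ 


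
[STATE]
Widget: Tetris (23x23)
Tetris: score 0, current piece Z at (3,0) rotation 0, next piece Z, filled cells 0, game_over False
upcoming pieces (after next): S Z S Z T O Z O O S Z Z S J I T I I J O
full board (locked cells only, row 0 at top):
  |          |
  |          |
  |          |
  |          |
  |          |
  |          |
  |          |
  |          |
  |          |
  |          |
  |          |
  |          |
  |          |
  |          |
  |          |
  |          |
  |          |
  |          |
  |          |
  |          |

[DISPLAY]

   ▓▓     │Next:       
    ▓▓    │▓▓          
          │ ▓▓         
          │            
          │            
          │            
          │Score:      
          │0           
          │            
          │            
          │            
          │            
          │            
          │            
          │            
          │            
          │            
          │            
          │            
          │            
          │            
          │            
          │            


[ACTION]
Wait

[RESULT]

          │Next:       
   ▓▓     │▓▓          
    ▓▓    │ ▓▓         
          │            
          │            
          │            
          │Score:      
          │0           
          │            
          │            
          │            
          │            
          │            
          │            
          │            
          │            
          │            
          │            
          │            
          │            
          │            
          │            
          │            


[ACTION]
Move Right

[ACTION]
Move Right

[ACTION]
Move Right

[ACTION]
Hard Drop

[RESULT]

   ▓▓     │Next:       
    ▓▓    │ ░░         
          │░░          
          │            
          │            
          │            
          │Score:      
          │0           
          │            
          │            
          │            
          │            
          │            
          │            
          │            
          │            
          │            
          │            
      ▓▓  │            
       ▓▓ │            
          │            
          │            
          │            


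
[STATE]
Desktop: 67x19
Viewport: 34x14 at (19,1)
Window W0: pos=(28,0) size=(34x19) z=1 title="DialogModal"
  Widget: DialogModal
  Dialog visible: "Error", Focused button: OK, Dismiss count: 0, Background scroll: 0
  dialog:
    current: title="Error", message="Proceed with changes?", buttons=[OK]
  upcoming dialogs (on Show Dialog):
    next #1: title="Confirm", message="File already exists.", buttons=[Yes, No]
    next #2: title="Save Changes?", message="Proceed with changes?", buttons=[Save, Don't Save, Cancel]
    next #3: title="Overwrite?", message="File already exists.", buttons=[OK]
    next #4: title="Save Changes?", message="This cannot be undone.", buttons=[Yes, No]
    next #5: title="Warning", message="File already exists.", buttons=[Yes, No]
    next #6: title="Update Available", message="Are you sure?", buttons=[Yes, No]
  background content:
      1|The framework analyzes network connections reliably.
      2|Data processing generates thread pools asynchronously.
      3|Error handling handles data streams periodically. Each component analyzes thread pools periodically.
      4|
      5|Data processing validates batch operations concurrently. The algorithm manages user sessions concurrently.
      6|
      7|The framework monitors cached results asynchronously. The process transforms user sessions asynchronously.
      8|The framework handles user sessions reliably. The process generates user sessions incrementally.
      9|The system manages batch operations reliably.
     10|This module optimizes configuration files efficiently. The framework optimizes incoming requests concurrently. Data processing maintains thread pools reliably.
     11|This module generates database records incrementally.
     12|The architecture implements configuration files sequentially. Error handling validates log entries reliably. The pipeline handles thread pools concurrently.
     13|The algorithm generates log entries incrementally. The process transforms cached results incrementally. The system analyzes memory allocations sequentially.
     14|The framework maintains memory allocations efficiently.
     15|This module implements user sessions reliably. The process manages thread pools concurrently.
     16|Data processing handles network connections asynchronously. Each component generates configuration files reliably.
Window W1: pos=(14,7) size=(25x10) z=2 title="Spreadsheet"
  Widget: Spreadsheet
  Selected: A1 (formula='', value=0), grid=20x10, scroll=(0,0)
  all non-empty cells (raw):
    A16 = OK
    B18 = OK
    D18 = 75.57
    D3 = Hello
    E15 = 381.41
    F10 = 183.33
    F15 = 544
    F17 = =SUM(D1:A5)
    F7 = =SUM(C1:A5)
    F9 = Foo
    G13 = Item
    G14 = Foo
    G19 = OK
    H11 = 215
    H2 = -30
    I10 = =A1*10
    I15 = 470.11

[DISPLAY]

         ┃ DialogModal            
         ┠────────────────────────
         ┃The framework analyzes n
         ┃Data processing generate
         ┃Error handling handles d
         ┃                        
━━━━━━━━━━━━━━━━━━━┓ssing validate
eadsheet           ┃──────────────
───────────────────┨   Error      
                   ┃ed with change
   A       B       ┃    [OK]      
-------------------┃──────────────
     [0]       0   ┃e generates da
       0       0   ┃ecture impleme


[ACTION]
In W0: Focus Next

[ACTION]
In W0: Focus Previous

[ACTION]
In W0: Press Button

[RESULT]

         ┃ DialogModal            
         ┠────────────────────────
         ┃The framework analyzes n
         ┃Data processing generate
         ┃Error handling handles d
         ┃                        
━━━━━━━━━━━━━━━━━━━┓ssing validate
eadsheet           ┃              
───────────────────┨ork monitors c
                   ┃ork handles us
   A       B       ┃ manages batch
-------------------┃e optimizes co
     [0]       0   ┃e generates da
       0       0   ┃ecture impleme


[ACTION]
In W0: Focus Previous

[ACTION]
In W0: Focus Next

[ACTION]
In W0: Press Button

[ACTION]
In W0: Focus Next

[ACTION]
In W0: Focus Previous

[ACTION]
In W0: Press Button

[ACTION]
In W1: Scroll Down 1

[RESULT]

         ┃ DialogModal            
         ┠────────────────────────
         ┃The framework analyzes n
         ┃Data processing generate
         ┃Error handling handles d
         ┃                        
━━━━━━━━━━━━━━━━━━━┓ssing validate
eadsheet           ┃              
───────────────────┨ork monitors c
                   ┃ork handles us
   A       B       ┃ manages batch
-------------------┃e optimizes co
       0       0   ┃e generates da
       0       0   ┃ecture impleme


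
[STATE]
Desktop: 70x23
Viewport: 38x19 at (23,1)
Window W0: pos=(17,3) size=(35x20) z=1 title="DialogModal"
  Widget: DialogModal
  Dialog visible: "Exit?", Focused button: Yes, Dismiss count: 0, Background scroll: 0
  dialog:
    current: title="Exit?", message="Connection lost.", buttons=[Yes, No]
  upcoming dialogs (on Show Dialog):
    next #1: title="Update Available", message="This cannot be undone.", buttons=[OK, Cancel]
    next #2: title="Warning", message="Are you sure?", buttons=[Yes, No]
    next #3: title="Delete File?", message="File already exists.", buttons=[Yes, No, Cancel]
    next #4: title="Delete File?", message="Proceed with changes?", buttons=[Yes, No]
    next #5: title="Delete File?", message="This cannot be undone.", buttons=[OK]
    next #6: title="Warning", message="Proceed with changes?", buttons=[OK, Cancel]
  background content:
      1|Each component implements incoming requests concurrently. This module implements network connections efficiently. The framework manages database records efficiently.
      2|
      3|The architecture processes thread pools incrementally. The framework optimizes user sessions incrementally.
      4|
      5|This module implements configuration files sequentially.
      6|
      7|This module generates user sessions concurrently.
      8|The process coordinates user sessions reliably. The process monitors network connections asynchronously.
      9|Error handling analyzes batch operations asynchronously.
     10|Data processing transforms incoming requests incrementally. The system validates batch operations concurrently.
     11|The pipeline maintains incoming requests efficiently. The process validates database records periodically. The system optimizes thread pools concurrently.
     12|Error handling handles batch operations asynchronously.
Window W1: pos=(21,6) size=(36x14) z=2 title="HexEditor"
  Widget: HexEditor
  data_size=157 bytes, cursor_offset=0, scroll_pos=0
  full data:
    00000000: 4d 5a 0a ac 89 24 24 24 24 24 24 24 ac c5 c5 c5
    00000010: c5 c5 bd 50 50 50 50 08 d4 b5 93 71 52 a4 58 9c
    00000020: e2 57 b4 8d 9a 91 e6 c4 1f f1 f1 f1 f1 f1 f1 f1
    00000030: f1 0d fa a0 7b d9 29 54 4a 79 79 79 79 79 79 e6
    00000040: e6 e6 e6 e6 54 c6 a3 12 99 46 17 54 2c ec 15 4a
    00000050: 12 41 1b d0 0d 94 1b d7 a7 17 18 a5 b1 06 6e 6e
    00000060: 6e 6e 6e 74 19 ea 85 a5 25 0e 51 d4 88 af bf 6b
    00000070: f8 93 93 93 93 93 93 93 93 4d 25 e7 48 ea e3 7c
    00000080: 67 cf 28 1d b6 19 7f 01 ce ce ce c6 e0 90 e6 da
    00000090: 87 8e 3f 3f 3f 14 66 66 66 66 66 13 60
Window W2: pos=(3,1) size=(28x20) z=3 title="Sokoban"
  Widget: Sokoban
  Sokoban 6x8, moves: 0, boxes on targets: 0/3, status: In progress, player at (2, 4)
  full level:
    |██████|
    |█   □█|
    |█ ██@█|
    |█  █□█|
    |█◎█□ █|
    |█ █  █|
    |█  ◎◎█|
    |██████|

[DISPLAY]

━━━━━━━┓                              
       ┃                              
───────┨━━━━━━━━━━━━━━━━━━━━┓         
       ┃                    ┃         
       ┃────────────────────┨         
       ┃━━━━━━━━━━━━━━━━━━━━━━━━━┓    
       ┃r                        ┃    
       ┃─────────────────────────┨    
       ┃ 4D 5a 0a ac 89 24 24 24 ┃    
       ┃ c5 c5 bd 50 50 50 50 08 ┃    
       ┃ e2 57 b4 8d 9a 91 e6 c4 ┃    
       ┃ f1 0d fa a0 7b d9 29 54 ┃    
       ┃ e6 e6 e6 e6 54 c6 a3 12 ┃    
       ┃ 12 41 1b d0 0d 94 1b d7 ┃    
       ┃ 6e 6e 6e 74 19 ea 85 a5 ┃    
       ┃ f8 93 93 93 93 93 93 93 ┃    
       ┃ 67 cf 28 1d b6 19 7f 01 ┃    
       ┃ 87 8e 3f 3f 3f 14 66 66 ┃    
       ┃━━━━━━━━━━━━━━━━━━━━━━━━━┛    


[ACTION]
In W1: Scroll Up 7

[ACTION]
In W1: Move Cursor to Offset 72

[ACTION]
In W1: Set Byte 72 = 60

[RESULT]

━━━━━━━┓                              
       ┃                              
───────┨━━━━━━━━━━━━━━━━━━━━┓         
       ┃                    ┃         
       ┃────────────────────┨         
       ┃━━━━━━━━━━━━━━━━━━━━━━━━━┓    
       ┃r                        ┃    
       ┃─────────────────────────┨    
       ┃ 4d 5a 0a ac 89 24 24 24 ┃    
       ┃ c5 c5 bd 50 50 50 50 08 ┃    
       ┃ e2 57 b4 8d 9a 91 e6 c4 ┃    
       ┃ f1 0d fa a0 7b d9 29 54 ┃    
       ┃ e6 e6 e6 e6 54 c6 a3 12 ┃    
       ┃ 12 41 1b d0 0d 94 1b d7 ┃    
       ┃ 6e 6e 6e 74 19 ea 85 a5 ┃    
       ┃ f8 93 93 93 93 93 93 93 ┃    
       ┃ 67 cf 28 1d b6 19 7f 01 ┃    
       ┃ 87 8e 3f 3f 3f 14 66 66 ┃    
       ┃━━━━━━━━━━━━━━━━━━━━━━━━━┛    


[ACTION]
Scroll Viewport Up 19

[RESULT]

                                      
━━━━━━━┓                              
       ┃                              
───────┨━━━━━━━━━━━━━━━━━━━━┓         
       ┃                    ┃         
       ┃────────────────────┨         
       ┃━━━━━━━━━━━━━━━━━━━━━━━━━┓    
       ┃r                        ┃    
       ┃─────────────────────────┨    
       ┃ 4d 5a 0a ac 89 24 24 24 ┃    
       ┃ c5 c5 bd 50 50 50 50 08 ┃    
       ┃ e2 57 b4 8d 9a 91 e6 c4 ┃    
       ┃ f1 0d fa a0 7b d9 29 54 ┃    
       ┃ e6 e6 e6 e6 54 c6 a3 12 ┃    
       ┃ 12 41 1b d0 0d 94 1b d7 ┃    
       ┃ 6e 6e 6e 74 19 ea 85 a5 ┃    
       ┃ f8 93 93 93 93 93 93 93 ┃    
       ┃ 67 cf 28 1d b6 19 7f 01 ┃    
       ┃ 87 8e 3f 3f 3f 14 66 66 ┃    
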